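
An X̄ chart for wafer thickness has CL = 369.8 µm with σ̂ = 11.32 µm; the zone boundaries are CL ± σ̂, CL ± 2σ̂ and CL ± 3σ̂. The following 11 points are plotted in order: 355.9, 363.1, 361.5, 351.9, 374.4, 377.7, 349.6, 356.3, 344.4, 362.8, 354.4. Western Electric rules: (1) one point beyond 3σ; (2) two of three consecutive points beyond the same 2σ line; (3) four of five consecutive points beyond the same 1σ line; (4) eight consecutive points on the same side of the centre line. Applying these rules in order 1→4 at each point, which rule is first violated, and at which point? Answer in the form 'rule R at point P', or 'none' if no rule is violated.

rule 3 at point 11

Zone of each point (C = within 1σ̂, B = 1σ̂–2σ̂, A = 2σ̂–3σ̂, * = beyond 3σ̂; sign = side of CL): 1:-B, 2:-C, 3:-C, 4:-B, 5:+C, 6:+C, 7:-B, 8:-B, 9:-A, 10:-C, 11:-B
Rule 3 (four of five consecutive points beyond the same 1σ limit) is satisfied at point 11.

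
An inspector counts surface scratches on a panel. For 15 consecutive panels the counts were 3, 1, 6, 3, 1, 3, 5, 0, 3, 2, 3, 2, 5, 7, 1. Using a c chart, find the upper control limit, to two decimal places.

c̄ = (3 + 1 + 6 + 3 + 1 + 3 + 5 + 0 + 3 + 2 + 3 + 2 + 5 + 7 + 1) / 15 = 45 / 15 = 3.0000
UCL = c̄ + 3√c̄ = 3.0000 + 3 × √3.0000 = 3.0000 + 3 × 1.7321 = 8.1962

8.20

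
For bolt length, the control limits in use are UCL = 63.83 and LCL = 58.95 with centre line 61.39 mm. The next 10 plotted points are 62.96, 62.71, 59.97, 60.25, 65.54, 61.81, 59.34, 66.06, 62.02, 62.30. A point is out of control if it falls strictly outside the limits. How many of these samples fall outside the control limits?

Compare each point to [58.95, 63.83]: sample 5 = 65.54 > UCL; sample 8 = 66.06 > UCL.

2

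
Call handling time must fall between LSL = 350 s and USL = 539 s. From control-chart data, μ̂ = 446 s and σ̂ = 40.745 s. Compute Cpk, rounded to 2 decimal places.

Cpu = (USL − μ̂) / (3σ̂) = (539 − 446) / (3 × 40.745) = 0.7608; Cpl = (μ̂ − LSL) / (3σ̂) = (446 − 350) / (3 × 40.745) = 0.7854; Cpk = min(Cpu, Cpl) = 0.7608

0.76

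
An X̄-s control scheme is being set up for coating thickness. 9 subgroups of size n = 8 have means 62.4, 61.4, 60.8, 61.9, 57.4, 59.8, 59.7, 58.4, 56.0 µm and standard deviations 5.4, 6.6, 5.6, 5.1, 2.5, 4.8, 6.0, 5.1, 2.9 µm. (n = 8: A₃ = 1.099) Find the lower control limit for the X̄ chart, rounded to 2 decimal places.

54.38

X̄̄ = (62.4 + 61.4 + 60.8 + 61.9 + 57.4 + 59.8 + 59.7 + 58.4 + 56.0) / 9 = 59.7556
s̄ = (5.4 + 6.6 + 5.6 + 5.1 + 2.5 + 4.8 + 6.0 + 5.1 + 2.9) / 9 = 4.8889
LCL = X̄̄ − A₃·s̄ = 59.7556 − 1.099 × 4.8889 = 54.3827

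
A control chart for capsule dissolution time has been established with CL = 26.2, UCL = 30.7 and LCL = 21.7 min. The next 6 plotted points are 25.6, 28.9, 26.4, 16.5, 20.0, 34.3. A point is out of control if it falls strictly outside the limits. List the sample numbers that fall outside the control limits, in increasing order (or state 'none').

Compare each point to [21.7, 30.7]: sample 4 = 16.5 < LCL; sample 5 = 20.0 < LCL; sample 6 = 34.3 > UCL.

4, 5, 6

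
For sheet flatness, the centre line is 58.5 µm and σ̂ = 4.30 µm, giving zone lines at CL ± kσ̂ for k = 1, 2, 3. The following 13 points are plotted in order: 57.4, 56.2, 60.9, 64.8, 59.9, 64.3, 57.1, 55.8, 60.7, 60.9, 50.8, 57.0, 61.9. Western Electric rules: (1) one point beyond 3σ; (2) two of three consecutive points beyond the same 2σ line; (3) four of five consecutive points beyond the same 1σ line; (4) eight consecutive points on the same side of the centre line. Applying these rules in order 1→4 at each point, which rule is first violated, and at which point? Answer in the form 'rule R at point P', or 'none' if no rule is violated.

Zone of each point (C = within 1σ̂, B = 1σ̂–2σ̂, A = 2σ̂–3σ̂, * = beyond 3σ̂; sign = side of CL): 1:-C, 2:-C, 3:+C, 4:+B, 5:+C, 6:+B, 7:-C, 8:-C, 9:+C, 10:+C, 11:-B, 12:-C, 13:+C
No rule fires across all 13 points.

none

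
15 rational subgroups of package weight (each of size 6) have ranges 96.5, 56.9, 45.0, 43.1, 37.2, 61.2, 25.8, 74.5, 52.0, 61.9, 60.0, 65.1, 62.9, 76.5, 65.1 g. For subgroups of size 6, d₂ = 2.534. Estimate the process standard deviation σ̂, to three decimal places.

R̄ = (96.5 + 56.9 + 45.0 + 43.1 + 37.2 + 61.2 + 25.8 + 74.5 + 52.0 + 61.9 + 60.0 + 65.1 + 62.9 + 76.5 + 65.1) / 15 = 58.9133
σ̂ = R̄ / d₂ = 58.9133 / 2.534 = 23.2491

23.249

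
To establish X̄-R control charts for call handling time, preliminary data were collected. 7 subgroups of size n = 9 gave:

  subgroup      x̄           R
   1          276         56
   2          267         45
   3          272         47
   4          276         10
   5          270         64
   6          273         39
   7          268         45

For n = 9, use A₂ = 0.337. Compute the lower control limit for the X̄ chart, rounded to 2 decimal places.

X̄̄ = (276 + 267 + 272 + 276 + 270 + 273 + 268) / 7 = 1902.0000 / 7 = 271.7143
R̄ = (56 + 45 + 47 + 10 + 64 + 39 + 45) / 7 = 306.0000 / 7 = 43.7143
LCL = X̄̄ − A₂·R̄ = 271.7143 − 0.337 × 43.7143 = 256.9826

256.98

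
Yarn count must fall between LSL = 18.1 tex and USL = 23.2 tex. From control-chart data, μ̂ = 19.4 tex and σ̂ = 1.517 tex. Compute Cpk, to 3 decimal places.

Cpu = (USL − μ̂) / (3σ̂) = (23.2 − 19.4) / (3 × 1.517) = 0.8350; Cpl = (μ̂ − LSL) / (3σ̂) = (19.4 − 18.1) / (3 × 1.517) = 0.2857; Cpk = min(Cpu, Cpl) = 0.2857

0.286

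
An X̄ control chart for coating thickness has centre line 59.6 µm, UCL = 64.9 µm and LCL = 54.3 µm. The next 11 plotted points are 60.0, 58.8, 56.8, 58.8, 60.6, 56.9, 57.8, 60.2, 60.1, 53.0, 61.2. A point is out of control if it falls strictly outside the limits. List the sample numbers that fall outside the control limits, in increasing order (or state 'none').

Compare each point to [54.3, 64.9]: sample 10 = 53.0 < LCL.

10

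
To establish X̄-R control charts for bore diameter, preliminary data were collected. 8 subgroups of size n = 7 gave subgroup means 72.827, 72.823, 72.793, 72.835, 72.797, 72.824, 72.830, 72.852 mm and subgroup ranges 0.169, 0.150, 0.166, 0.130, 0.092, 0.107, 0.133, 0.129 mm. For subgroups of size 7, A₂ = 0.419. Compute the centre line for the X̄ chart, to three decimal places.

72.823

X̄̄ = (72.827 + 72.823 + 72.793 + 72.835 + 72.797 + 72.824 + 72.830 + 72.852) / 8 = 582.5810 / 8 = 72.8226
CL = X̄̄ = 72.8226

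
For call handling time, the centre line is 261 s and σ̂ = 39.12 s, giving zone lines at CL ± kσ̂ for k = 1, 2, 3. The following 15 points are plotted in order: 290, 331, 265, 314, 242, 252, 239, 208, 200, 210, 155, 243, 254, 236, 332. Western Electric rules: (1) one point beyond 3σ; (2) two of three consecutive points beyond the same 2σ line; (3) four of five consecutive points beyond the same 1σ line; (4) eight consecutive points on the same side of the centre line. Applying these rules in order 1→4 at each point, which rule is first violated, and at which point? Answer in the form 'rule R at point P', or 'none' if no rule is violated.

rule 3 at point 11

Zone of each point (C = within 1σ̂, B = 1σ̂–2σ̂, A = 2σ̂–3σ̂, * = beyond 3σ̂; sign = side of CL): 1:+C, 2:+B, 3:+C, 4:+B, 5:-C, 6:-C, 7:-C, 8:-B, 9:-B, 10:-B, 11:-A, 12:-C, 13:-C, 14:-C, 15:+B
Rule 3 (four of five consecutive points beyond the same 1σ limit) is satisfied at point 11.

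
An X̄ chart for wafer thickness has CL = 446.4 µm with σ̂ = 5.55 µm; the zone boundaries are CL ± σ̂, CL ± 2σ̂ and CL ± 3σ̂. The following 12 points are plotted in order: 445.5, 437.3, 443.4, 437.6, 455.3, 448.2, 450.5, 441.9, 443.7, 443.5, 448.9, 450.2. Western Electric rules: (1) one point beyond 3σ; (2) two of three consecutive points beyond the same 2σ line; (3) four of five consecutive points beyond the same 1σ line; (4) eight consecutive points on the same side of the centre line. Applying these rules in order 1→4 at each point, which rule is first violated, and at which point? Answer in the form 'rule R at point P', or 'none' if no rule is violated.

none

Zone of each point (C = within 1σ̂, B = 1σ̂–2σ̂, A = 2σ̂–3σ̂, * = beyond 3σ̂; sign = side of CL): 1:-C, 2:-B, 3:-C, 4:-B, 5:+B, 6:+C, 7:+C, 8:-C, 9:-C, 10:-C, 11:+C, 12:+C
No rule fires across all 12 points.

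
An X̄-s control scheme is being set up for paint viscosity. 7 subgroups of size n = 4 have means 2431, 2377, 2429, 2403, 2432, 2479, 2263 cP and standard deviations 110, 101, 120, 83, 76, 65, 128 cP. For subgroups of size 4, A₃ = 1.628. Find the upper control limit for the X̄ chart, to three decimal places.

X̄̄ = (2431 + 2377 + 2429 + 2403 + 2432 + 2479 + 2263) / 7 = 2402.0000
s̄ = (110 + 101 + 120 + 83 + 76 + 65 + 128) / 7 = 97.5714
UCL = X̄̄ + A₃·s̄ = 2402.0000 + 1.628 × 97.5714 = 2560.8463

2560.846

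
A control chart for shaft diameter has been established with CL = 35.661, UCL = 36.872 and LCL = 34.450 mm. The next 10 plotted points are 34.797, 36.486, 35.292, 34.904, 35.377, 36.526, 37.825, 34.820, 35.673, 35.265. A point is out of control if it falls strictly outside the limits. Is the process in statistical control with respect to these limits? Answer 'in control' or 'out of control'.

Compare each point to [34.450, 36.872]: sample 7 = 37.825 > UCL.

out of control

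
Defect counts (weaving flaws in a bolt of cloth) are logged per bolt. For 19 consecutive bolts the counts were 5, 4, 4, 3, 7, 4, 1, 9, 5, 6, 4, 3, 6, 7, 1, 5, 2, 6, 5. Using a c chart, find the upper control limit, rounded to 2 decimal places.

c̄ = (5 + 4 + 4 + 3 + 7 + 4 + 1 + 9 + 5 + 6 + 4 + 3 + 6 + 7 + 1 + 5 + 2 + 6 + 5) / 19 = 87 / 19 = 4.5789
UCL = c̄ + 3√c̄ = 4.5789 + 3 × √4.5789 = 4.5789 + 3 × 2.1398 = 10.9985

11.00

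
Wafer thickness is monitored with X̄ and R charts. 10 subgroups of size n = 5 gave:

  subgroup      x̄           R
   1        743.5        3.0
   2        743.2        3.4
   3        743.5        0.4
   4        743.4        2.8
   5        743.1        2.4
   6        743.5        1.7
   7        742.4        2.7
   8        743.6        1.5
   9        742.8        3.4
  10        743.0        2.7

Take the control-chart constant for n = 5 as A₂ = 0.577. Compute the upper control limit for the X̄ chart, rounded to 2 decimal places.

X̄̄ = (743.5 + 743.2 + 743.5 + 743.4 + 743.1 + 743.5 + 742.4 + 743.6 + 742.8 + 743.0) / 10 = 7432.0000 / 10 = 743.2000
R̄ = (3.0 + 3.4 + 0.4 + 2.8 + 2.4 + 1.7 + 2.7 + 1.5 + 3.4 + 2.7) / 10 = 24.0000 / 10 = 2.4000
UCL = X̄̄ + A₂·R̄ = 743.2000 + 0.577 × 2.4000 = 744.5848

744.58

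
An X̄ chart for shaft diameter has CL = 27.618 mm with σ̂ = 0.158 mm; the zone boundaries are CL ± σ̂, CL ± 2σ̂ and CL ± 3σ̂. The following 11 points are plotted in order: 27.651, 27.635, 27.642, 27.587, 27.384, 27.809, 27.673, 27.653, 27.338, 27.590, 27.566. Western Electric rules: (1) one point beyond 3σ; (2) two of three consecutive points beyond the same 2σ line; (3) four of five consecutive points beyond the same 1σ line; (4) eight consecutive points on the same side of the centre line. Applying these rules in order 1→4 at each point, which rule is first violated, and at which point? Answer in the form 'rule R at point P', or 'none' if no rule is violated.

Zone of each point (C = within 1σ̂, B = 1σ̂–2σ̂, A = 2σ̂–3σ̂, * = beyond 3σ̂; sign = side of CL): 1:+C, 2:+C, 3:+C, 4:-C, 5:-B, 6:+B, 7:+C, 8:+C, 9:-B, 10:-C, 11:-C
No rule fires across all 11 points.

none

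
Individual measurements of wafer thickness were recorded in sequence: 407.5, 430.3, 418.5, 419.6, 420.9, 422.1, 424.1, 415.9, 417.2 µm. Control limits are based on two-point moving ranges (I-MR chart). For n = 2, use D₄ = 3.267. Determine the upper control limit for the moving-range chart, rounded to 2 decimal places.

Moving ranges: 22.8, 11.8, 1.1, 1.3, 1.2, 2.0, 8.2, 1.3; M̄R̄ = 49.7000 / 8 = 6.2125
UCL_MR = D₄·M̄R̄ = 3.267 × 6.2125 = 20.2962

20.30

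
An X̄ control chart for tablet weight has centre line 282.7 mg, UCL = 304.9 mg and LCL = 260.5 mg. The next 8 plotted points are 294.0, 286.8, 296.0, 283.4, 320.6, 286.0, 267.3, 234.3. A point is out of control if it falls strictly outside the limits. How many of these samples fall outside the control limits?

Compare each point to [260.5, 304.9]: sample 5 = 320.6 > UCL; sample 8 = 234.3 < LCL.

2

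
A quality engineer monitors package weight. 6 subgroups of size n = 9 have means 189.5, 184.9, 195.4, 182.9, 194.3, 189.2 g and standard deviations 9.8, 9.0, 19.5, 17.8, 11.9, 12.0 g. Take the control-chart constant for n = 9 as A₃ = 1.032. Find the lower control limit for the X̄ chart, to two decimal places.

175.61

X̄̄ = (189.5 + 184.9 + 195.4 + 182.9 + 194.3 + 189.2) / 6 = 189.3667
s̄ = (9.8 + 9.0 + 19.5 + 17.8 + 11.9 + 12.0) / 6 = 13.3333
LCL = X̄̄ − A₃·s̄ = 189.3667 − 1.032 × 13.3333 = 175.6067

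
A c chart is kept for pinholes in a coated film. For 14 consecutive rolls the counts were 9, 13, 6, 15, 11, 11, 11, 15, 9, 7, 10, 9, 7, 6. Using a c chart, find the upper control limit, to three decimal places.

c̄ = (9 + 13 + 6 + 15 + 11 + 11 + 11 + 15 + 9 + 7 + 10 + 9 + 7 + 6) / 14 = 139 / 14 = 9.9286
UCL = c̄ + 3√c̄ = 9.9286 + 3 × √9.9286 = 9.9286 + 3 × 3.1510 = 19.3815

19.381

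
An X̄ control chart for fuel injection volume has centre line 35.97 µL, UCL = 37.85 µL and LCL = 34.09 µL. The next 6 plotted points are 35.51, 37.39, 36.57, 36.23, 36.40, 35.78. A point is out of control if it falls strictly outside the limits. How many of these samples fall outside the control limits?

0

All 6 points lie within [34.09, 37.85].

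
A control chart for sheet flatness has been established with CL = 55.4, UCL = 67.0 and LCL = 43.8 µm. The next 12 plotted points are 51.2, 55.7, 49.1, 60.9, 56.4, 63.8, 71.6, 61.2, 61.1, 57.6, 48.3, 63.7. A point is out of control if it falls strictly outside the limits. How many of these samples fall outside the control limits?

1

Compare each point to [43.8, 67.0]: sample 7 = 71.6 > UCL.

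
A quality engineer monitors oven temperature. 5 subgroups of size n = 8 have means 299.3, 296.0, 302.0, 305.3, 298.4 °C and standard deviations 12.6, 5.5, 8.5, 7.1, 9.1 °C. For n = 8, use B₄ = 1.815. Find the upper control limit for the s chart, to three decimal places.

15.536

s̄ = (12.6 + 5.5 + 8.5 + 7.1 + 9.1) / 5 = 8.5600
UCL_s = B₄·s̄ = 1.815 × 8.5600 = 15.5364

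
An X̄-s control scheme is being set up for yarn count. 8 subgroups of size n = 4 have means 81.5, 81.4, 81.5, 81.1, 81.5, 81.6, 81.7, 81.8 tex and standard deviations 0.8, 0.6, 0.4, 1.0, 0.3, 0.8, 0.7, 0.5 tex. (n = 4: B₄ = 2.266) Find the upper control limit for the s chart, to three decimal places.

1.445

s̄ = (0.8 + 0.6 + 0.4 + 1.0 + 0.3 + 0.8 + 0.7 + 0.5) / 8 = 0.6375
UCL_s = B₄·s̄ = 2.266 × 0.6375 = 1.4446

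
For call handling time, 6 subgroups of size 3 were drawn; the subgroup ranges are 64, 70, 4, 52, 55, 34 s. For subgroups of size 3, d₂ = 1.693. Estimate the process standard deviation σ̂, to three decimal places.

R̄ = (64 + 70 + 4 + 52 + 55 + 34) / 6 = 46.5000
σ̂ = R̄ / d₂ = 46.5000 / 1.693 = 27.4660

27.466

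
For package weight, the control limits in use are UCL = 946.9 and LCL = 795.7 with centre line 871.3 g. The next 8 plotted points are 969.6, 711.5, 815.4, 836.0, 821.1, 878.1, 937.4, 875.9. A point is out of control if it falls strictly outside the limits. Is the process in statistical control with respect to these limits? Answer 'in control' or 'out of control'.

Compare each point to [795.7, 946.9]: sample 1 = 969.6 > UCL; sample 2 = 711.5 < LCL.

out of control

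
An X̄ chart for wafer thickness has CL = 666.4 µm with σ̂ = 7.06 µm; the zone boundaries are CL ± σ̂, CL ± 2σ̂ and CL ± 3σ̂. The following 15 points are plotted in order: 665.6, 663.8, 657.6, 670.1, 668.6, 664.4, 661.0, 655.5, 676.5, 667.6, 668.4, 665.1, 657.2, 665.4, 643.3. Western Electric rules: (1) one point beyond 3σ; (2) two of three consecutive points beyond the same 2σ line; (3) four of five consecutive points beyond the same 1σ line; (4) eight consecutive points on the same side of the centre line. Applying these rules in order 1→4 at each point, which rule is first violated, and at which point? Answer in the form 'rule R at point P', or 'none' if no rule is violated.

Zone of each point (C = within 1σ̂, B = 1σ̂–2σ̂, A = 2σ̂–3σ̂, * = beyond 3σ̂; sign = side of CL): 1:-C, 2:-C, 3:-B, 4:+C, 5:+C, 6:-C, 7:-C, 8:-B, 9:+B, 10:+C, 11:+C, 12:-C, 13:-B, 14:-C, 15:-*
Rule 1 (one point beyond the 3σ limits) is satisfied at point 15.

rule 1 at point 15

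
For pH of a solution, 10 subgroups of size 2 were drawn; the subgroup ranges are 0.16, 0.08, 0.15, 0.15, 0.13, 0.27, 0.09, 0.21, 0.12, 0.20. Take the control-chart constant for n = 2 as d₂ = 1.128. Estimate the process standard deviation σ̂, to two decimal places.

0.14

R̄ = (0.16 + 0.08 + 0.15 + 0.15 + 0.13 + 0.27 + 0.09 + 0.21 + 0.12 + 0.20) / 10 = 0.1560
σ̂ = R̄ / d₂ = 0.1560 / 1.128 = 0.1383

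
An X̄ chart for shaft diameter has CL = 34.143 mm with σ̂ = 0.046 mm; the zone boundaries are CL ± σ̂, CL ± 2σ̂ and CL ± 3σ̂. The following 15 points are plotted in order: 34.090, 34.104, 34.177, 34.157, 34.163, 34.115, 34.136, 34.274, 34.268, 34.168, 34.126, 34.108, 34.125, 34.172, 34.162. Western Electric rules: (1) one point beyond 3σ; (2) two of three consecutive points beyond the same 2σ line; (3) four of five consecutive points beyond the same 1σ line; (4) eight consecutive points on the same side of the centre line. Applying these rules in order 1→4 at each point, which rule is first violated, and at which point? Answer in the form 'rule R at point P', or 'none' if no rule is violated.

Zone of each point (C = within 1σ̂, B = 1σ̂–2σ̂, A = 2σ̂–3σ̂, * = beyond 3σ̂; sign = side of CL): 1:-B, 2:-C, 3:+C, 4:+C, 5:+C, 6:-C, 7:-C, 8:+A, 9:+A, 10:+C, 11:-C, 12:-C, 13:-C, 14:+C, 15:+C
Rule 2 (two of three consecutive points beyond the same 2σ limit) is satisfied at point 9.

rule 2 at point 9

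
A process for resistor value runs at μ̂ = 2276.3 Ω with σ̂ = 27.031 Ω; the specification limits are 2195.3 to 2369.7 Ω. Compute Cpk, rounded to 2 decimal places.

1.00

Cpu = (USL − μ̂) / (3σ̂) = (2369.7 − 2276.3) / (3 × 27.031) = 1.1518; Cpl = (μ̂ − LSL) / (3σ̂) = (2276.3 − 2195.3) / (3 × 27.031) = 0.9989; Cpk = min(Cpu, Cpl) = 0.9989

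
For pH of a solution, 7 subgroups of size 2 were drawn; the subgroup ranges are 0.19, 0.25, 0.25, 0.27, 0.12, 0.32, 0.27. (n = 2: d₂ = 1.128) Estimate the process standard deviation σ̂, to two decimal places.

0.21

R̄ = (0.19 + 0.25 + 0.25 + 0.27 + 0.12 + 0.32 + 0.27) / 7 = 0.2386
σ̂ = R̄ / d₂ = 0.2386 / 1.128 = 0.2115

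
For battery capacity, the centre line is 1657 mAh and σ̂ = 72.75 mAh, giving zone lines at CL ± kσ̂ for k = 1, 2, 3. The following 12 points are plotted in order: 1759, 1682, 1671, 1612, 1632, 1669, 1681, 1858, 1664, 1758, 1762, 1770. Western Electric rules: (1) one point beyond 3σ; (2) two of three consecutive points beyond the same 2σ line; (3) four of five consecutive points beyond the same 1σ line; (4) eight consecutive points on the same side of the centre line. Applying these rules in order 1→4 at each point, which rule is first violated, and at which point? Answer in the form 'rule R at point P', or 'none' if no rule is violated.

rule 3 at point 12

Zone of each point (C = within 1σ̂, B = 1σ̂–2σ̂, A = 2σ̂–3σ̂, * = beyond 3σ̂; sign = side of CL): 1:+B, 2:+C, 3:+C, 4:-C, 5:-C, 6:+C, 7:+C, 8:+A, 9:+C, 10:+B, 11:+B, 12:+B
Rule 3 (four of five consecutive points beyond the same 1σ limit) is satisfied at point 12.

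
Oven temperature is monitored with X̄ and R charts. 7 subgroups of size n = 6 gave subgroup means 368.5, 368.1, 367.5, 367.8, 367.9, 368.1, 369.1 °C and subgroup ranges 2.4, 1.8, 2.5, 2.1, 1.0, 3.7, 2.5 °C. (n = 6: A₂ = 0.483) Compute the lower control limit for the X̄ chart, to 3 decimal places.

X̄̄ = (368.5 + 368.1 + 367.5 + 367.8 + 367.9 + 368.1 + 369.1) / 7 = 2577.0000 / 7 = 368.1429
R̄ = (2.4 + 1.8 + 2.5 + 2.1 + 1.0 + 3.7 + 2.5) / 7 = 16.0000 / 7 = 2.2857
LCL = X̄̄ − A₂·R̄ = 368.1429 − 0.483 × 2.2857 = 367.0389

367.039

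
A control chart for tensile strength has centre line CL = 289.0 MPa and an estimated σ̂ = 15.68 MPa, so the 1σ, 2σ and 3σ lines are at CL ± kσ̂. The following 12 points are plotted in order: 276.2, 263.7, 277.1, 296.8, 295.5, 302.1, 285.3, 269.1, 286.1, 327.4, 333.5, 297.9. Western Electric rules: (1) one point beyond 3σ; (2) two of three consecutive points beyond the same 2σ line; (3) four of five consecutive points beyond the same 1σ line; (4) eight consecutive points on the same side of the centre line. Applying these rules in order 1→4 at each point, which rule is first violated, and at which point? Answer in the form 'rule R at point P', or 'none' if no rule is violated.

rule 2 at point 11

Zone of each point (C = within 1σ̂, B = 1σ̂–2σ̂, A = 2σ̂–3σ̂, * = beyond 3σ̂; sign = side of CL): 1:-C, 2:-B, 3:-C, 4:+C, 5:+C, 6:+C, 7:-C, 8:-B, 9:-C, 10:+A, 11:+A, 12:+C
Rule 2 (two of three consecutive points beyond the same 2σ limit) is satisfied at point 11.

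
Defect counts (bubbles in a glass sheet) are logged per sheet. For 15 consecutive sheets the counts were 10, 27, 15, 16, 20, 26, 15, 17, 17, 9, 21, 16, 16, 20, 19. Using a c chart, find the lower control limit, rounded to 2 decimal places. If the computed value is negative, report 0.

c̄ = (10 + 27 + 15 + 16 + 20 + 26 + 15 + 17 + 17 + 9 + 21 + 16 + 16 + 20 + 19) / 15 = 264 / 15 = 17.6000
LCL = c̄ − 3√c̄ = 17.6000 − 3 × 4.1952 = 5.0143

5.01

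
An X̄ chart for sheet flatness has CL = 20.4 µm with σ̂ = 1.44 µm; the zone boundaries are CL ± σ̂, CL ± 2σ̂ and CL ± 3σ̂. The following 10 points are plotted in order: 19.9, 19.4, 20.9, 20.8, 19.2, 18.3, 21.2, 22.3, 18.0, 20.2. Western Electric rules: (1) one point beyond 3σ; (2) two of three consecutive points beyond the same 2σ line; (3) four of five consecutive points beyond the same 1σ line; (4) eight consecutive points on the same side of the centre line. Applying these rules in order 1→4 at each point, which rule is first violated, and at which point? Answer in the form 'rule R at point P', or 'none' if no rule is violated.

none

Zone of each point (C = within 1σ̂, B = 1σ̂–2σ̂, A = 2σ̂–3σ̂, * = beyond 3σ̂; sign = side of CL): 1:-C, 2:-C, 3:+C, 4:+C, 5:-C, 6:-B, 7:+C, 8:+B, 9:-B, 10:-C
No rule fires across all 10 points.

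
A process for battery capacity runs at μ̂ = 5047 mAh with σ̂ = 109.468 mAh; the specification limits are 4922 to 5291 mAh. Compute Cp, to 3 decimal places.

0.562

Cp = (USL − LSL) / (6σ̂) = (5291 − 4922) / (6 × 109.468) = 369.0000 / 656.8080 = 0.5618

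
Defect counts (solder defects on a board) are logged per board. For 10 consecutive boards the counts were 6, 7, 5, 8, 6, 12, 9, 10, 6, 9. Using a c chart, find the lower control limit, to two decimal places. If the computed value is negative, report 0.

c̄ = (6 + 7 + 5 + 8 + 6 + 12 + 9 + 10 + 6 + 9) / 10 = 78 / 10 = 7.8000
LCL = c̄ − 3√c̄ = 7.8000 − 3 × 2.7928 = -0.5785 → 0 (cannot be negative)

0.00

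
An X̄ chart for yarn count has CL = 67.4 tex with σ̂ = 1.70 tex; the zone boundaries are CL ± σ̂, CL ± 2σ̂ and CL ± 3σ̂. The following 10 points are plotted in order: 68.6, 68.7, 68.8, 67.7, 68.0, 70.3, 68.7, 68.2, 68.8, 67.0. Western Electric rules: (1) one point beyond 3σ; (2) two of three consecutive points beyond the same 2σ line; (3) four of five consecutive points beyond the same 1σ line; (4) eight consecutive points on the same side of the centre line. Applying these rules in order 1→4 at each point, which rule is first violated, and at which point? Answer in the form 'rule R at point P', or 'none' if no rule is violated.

Zone of each point (C = within 1σ̂, B = 1σ̂–2σ̂, A = 2σ̂–3σ̂, * = beyond 3σ̂; sign = side of CL): 1:+C, 2:+C, 3:+C, 4:+C, 5:+C, 6:+B, 7:+C, 8:+C, 9:+C, 10:-C
Rule 4 (eight consecutive points on the same side of the centre line) is satisfied at point 8.

rule 4 at point 8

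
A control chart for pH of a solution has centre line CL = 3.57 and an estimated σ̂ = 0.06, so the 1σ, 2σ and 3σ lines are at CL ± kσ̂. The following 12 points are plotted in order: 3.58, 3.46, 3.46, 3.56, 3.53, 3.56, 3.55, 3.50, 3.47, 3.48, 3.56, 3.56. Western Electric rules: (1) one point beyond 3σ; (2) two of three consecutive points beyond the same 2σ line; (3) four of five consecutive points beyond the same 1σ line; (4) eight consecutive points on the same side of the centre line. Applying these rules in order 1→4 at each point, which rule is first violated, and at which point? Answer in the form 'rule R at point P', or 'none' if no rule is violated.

Zone of each point (C = within 1σ̂, B = 1σ̂–2σ̂, A = 2σ̂–3σ̂, * = beyond 3σ̂; sign = side of CL): 1:+C, 2:-B, 3:-B, 4:-C, 5:-C, 6:-C, 7:-C, 8:-B, 9:-B, 10:-B, 11:-C, 12:-C
Rule 4 (eight consecutive points on the same side of the centre line) is satisfied at point 9.

rule 4 at point 9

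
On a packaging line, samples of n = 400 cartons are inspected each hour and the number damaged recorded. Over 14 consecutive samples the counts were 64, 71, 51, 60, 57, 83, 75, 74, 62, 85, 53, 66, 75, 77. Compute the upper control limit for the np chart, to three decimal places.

90.619

p̄ = Σdᵢ / (k·n) = 953 / (14 × 400) = 0.17018
UCL = np̄ + 3·√(np̄(1−p̄)) = 68.0714 + 3 × √(68.0714×0.82982) = 68.0714 + 3 × 7.5158 = 90.6188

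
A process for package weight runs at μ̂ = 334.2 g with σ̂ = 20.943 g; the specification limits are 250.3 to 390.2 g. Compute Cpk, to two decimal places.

Cpu = (USL − μ̂) / (3σ̂) = (390.2 − 334.2) / (3 × 20.943) = 0.8913; Cpl = (μ̂ − LSL) / (3σ̂) = (334.2 − 250.3) / (3 × 20.943) = 1.3354; Cpk = min(Cpu, Cpl) = 0.8913

0.89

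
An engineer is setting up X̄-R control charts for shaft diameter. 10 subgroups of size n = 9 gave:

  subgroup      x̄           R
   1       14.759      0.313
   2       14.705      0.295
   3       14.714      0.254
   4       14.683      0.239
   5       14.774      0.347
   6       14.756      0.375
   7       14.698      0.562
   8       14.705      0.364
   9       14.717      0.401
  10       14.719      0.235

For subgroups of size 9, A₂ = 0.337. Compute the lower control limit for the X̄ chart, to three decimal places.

X̄̄ = (14.759 + 14.705 + 14.714 + 14.683 + 14.774 + 14.756 + 14.698 + 14.705 + 14.717 + 14.719) / 10 = 147.2300 / 10 = 14.7230
R̄ = (0.313 + 0.295 + 0.254 + 0.239 + 0.347 + 0.375 + 0.562 + 0.364 + 0.401 + 0.235) / 10 = 3.3850 / 10 = 0.3385
LCL = X̄̄ − A₂·R̄ = 14.7230 − 0.337 × 0.3385 = 14.6089

14.609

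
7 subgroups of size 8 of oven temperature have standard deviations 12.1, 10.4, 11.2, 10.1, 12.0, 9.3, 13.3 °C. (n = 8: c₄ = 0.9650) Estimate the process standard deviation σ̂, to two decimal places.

s̄ = (12.1 + 10.4 + 11.2 + 10.1 + 12.0 + 9.3 + 13.3) / 7 = 11.2000
σ̂ = s̄ / c₄ = 11.2000 / 0.9650 = 11.6062

11.61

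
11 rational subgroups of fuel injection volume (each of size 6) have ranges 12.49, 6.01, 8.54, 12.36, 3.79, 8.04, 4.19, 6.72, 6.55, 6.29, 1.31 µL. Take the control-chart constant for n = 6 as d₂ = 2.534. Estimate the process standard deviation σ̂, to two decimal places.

2.74

R̄ = (12.49 + 6.01 + 8.54 + 12.36 + 3.79 + 8.04 + 4.19 + 6.72 + 6.55 + 6.29 + 1.31) / 11 = 6.9355
σ̂ = R̄ / d₂ = 6.9355 / 2.534 = 2.7370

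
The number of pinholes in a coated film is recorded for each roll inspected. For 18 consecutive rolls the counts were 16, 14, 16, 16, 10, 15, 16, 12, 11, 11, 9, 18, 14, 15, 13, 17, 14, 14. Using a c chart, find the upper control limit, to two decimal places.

25.15

c̄ = (16 + 14 + 16 + 16 + 10 + 15 + 16 + 12 + 11 + 11 + 9 + 18 + 14 + 15 + 13 + 17 + 14 + 14) / 18 = 251 / 18 = 13.9444
UCL = c̄ + 3√c̄ = 13.9444 + 3 × √13.9444 = 13.9444 + 3 × 3.7342 = 25.1471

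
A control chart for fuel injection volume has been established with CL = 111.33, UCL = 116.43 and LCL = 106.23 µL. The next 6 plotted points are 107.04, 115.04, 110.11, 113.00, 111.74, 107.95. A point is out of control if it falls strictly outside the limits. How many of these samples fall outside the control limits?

0

All 6 points lie within [106.23, 116.43].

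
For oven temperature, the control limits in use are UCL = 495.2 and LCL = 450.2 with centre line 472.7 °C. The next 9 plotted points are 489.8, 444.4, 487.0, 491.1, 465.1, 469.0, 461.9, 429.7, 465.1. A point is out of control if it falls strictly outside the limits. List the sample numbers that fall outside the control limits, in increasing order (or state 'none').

Compare each point to [450.2, 495.2]: sample 2 = 444.4 < LCL; sample 8 = 429.7 < LCL.

2, 8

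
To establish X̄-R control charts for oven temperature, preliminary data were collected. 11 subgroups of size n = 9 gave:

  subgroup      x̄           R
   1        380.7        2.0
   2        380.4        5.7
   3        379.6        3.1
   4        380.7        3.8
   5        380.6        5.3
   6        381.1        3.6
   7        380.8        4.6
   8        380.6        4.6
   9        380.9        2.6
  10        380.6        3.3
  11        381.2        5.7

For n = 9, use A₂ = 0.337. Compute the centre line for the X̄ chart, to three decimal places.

X̄̄ = (380.7 + 380.4 + 379.6 + 380.7 + 380.6 + 381.1 + 380.8 + 380.6 + 380.9 + 380.6 + 381.2) / 11 = 4187.2000 / 11 = 380.6545
CL = X̄̄ = 380.6545

380.655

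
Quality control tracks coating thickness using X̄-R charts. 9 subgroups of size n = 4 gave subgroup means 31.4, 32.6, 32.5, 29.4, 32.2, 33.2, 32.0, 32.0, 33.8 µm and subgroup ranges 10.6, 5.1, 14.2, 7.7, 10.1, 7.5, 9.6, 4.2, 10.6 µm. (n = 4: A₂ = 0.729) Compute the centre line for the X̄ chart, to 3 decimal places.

32.122

X̄̄ = (31.4 + 32.6 + 32.5 + 29.4 + 32.2 + 33.2 + 32.0 + 32.0 + 33.8) / 9 = 289.1000 / 9 = 32.1222
CL = X̄̄ = 32.1222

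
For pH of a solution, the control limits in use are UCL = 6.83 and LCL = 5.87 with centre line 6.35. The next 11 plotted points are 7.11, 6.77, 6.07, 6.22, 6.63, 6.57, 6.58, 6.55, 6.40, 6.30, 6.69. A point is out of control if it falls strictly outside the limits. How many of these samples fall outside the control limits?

Compare each point to [5.87, 6.83]: sample 1 = 7.11 > UCL.

1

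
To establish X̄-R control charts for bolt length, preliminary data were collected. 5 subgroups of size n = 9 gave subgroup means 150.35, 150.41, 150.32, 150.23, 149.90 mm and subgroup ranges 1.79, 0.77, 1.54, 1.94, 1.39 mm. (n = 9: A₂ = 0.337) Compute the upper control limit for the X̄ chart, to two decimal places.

150.74

X̄̄ = (150.35 + 150.41 + 150.32 + 150.23 + 149.90) / 5 = 751.2100 / 5 = 150.2420
R̄ = (1.79 + 0.77 + 1.54 + 1.94 + 1.39) / 5 = 7.4300 / 5 = 1.4860
UCL = X̄̄ + A₂·R̄ = 150.2420 + 0.337 × 1.4860 = 150.7428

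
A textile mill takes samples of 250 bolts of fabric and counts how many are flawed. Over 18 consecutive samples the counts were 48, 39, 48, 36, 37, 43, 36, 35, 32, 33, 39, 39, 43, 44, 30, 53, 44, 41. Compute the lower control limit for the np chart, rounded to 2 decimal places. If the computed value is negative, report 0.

p̄ = Σdᵢ / (k·n) = 720 / (18 × 250) = 0.16000
LCL = np̄ − 3·√(np̄(1−p̄)) = 40.0000 − 3 × 5.7966 = 22.6103

22.61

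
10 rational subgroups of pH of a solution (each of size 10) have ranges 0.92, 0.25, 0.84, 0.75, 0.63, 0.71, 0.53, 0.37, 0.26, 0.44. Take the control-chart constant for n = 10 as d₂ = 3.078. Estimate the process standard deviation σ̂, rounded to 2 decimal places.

R̄ = (0.92 + 0.25 + 0.84 + 0.75 + 0.63 + 0.71 + 0.53 + 0.37 + 0.26 + 0.44) / 10 = 0.5700
σ̂ = R̄ / d₂ = 0.5700 / 3.078 = 0.1852

0.19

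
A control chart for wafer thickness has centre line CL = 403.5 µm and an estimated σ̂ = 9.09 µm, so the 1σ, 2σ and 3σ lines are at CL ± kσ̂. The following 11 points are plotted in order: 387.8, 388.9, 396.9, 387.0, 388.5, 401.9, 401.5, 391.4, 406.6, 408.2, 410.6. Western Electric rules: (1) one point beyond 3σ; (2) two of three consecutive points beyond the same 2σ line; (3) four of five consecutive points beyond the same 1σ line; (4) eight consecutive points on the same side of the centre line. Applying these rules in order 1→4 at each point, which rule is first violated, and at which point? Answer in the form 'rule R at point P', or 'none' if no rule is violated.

rule 3 at point 5

Zone of each point (C = within 1σ̂, B = 1σ̂–2σ̂, A = 2σ̂–3σ̂, * = beyond 3σ̂; sign = side of CL): 1:-B, 2:-B, 3:-C, 4:-B, 5:-B, 6:-C, 7:-C, 8:-B, 9:+C, 10:+C, 11:+C
Rule 3 (four of five consecutive points beyond the same 1σ limit) is satisfied at point 5.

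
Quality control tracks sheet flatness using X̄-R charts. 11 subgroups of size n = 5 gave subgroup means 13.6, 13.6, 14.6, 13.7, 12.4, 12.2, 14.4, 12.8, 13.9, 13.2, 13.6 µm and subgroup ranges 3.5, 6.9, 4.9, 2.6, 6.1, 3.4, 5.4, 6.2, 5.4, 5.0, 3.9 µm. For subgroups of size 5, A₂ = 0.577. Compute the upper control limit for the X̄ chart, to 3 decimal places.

X̄̄ = (13.6 + 13.6 + 14.6 + 13.7 + 12.4 + 12.2 + 14.4 + 12.8 + 13.9 + 13.2 + 13.6) / 11 = 148.0000 / 11 = 13.4545
R̄ = (3.5 + 6.9 + 4.9 + 2.6 + 6.1 + 3.4 + 5.4 + 6.2 + 5.4 + 5.0 + 3.9) / 11 = 53.3000 / 11 = 4.8455
UCL = X̄̄ + A₂·R̄ = 13.4545 + 0.577 × 4.8455 = 16.2504

16.250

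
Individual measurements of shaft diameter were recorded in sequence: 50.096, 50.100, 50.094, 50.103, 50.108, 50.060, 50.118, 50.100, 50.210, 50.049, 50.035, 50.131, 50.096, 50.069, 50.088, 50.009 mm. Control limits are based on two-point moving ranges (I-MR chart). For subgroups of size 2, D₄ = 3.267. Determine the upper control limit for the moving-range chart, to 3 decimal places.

Moving ranges: 0.004, 0.006, 0.009, 0.005, 0.048, 0.058, 0.018, 0.110, 0.161, 0.014, 0.096, 0.035, 0.027, 0.019, 0.079; M̄R̄ = 0.6890 / 15 = 0.0459
UCL_MR = D₄·M̄R̄ = 3.267 × 0.0459 = 0.1501

0.150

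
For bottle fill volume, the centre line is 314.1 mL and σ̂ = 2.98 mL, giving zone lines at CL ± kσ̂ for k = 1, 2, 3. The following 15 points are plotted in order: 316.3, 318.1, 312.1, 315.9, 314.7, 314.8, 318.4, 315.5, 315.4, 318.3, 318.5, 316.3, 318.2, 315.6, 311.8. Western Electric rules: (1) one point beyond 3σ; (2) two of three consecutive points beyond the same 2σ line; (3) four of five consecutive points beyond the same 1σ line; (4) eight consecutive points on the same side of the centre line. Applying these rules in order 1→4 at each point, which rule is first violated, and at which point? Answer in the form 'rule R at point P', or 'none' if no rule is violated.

rule 4 at point 11

Zone of each point (C = within 1σ̂, B = 1σ̂–2σ̂, A = 2σ̂–3σ̂, * = beyond 3σ̂; sign = side of CL): 1:+C, 2:+B, 3:-C, 4:+C, 5:+C, 6:+C, 7:+B, 8:+C, 9:+C, 10:+B, 11:+B, 12:+C, 13:+B, 14:+C, 15:-C
Rule 4 (eight consecutive points on the same side of the centre line) is satisfied at point 11.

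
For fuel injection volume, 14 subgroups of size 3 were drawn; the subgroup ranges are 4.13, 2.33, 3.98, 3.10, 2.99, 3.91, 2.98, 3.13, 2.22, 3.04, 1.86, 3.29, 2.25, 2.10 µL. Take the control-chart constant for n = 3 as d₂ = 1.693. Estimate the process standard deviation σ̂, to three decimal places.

R̄ = (4.13 + 2.33 + 3.98 + 3.10 + 2.99 + 3.91 + 2.98 + 3.13 + 2.22 + 3.04 + 1.86 + 3.29 + 2.25 + 2.10) / 14 = 2.9507
σ̂ = R̄ / d₂ = 2.9507 / 1.693 = 1.7429

1.743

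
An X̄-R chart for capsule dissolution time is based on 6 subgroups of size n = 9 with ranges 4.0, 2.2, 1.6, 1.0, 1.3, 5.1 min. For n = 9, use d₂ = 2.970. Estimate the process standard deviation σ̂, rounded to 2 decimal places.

R̄ = (4.0 + 2.2 + 1.6 + 1.0 + 1.3 + 5.1) / 6 = 2.5333
σ̂ = R̄ / d₂ = 2.5333 / 2.970 = 0.8530

0.85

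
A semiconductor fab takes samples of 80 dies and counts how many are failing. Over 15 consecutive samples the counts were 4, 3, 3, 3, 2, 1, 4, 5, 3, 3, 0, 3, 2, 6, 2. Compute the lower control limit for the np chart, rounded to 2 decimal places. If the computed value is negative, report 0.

p̄ = Σdᵢ / (k·n) = 44 / (15 × 80) = 0.03667
LCL = np̄ − 3·√(np̄(1−p̄)) = 2.9333 − 3 × 1.6810 = -2.1097 → 0 (negative, so LCL = 0)

0.00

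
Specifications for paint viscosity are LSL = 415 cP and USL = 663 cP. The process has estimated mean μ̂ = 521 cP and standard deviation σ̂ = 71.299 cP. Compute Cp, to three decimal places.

Cp = (USL − LSL) / (6σ̂) = (663 − 415) / (6 × 71.299) = 248.0000 / 427.7940 = 0.5797

0.580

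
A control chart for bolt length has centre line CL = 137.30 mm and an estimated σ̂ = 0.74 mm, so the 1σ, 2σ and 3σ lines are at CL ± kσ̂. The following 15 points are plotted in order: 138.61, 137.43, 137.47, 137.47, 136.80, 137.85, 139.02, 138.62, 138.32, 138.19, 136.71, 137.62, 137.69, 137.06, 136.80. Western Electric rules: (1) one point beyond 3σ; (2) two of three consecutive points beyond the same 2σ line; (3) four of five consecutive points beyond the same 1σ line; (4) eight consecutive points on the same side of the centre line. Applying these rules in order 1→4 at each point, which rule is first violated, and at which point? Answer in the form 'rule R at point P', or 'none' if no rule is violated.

Zone of each point (C = within 1σ̂, B = 1σ̂–2σ̂, A = 2σ̂–3σ̂, * = beyond 3σ̂; sign = side of CL): 1:+B, 2:+C, 3:+C, 4:+C, 5:-C, 6:+C, 7:+A, 8:+B, 9:+B, 10:+B, 11:-C, 12:+C, 13:+C, 14:-C, 15:-C
Rule 3 (four of five consecutive points beyond the same 1σ limit) is satisfied at point 10.

rule 3 at point 10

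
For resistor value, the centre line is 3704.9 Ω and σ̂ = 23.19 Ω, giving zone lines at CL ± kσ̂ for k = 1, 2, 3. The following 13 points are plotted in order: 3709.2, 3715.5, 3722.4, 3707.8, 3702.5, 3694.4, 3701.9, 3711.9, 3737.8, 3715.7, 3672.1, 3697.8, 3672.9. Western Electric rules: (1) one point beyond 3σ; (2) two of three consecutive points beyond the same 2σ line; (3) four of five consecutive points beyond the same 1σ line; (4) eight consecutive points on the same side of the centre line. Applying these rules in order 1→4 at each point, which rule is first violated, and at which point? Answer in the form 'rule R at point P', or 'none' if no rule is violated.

none

Zone of each point (C = within 1σ̂, B = 1σ̂–2σ̂, A = 2σ̂–3σ̂, * = beyond 3σ̂; sign = side of CL): 1:+C, 2:+C, 3:+C, 4:+C, 5:-C, 6:-C, 7:-C, 8:+C, 9:+B, 10:+C, 11:-B, 12:-C, 13:-B
No rule fires across all 13 points.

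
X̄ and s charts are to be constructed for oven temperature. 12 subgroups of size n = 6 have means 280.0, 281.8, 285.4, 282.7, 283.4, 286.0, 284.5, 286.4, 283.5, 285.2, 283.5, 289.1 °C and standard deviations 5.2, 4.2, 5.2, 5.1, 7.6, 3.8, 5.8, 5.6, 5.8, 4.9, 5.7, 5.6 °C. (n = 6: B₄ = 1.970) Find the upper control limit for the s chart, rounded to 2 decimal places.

s̄ = (5.2 + 4.2 + 5.2 + 5.1 + 7.6 + 3.8 + 5.8 + 5.6 + 5.8 + 4.9 + 5.7 + 5.6) / 12 = 5.3750
UCL_s = B₄·s̄ = 1.970 × 5.3750 = 10.5887

10.59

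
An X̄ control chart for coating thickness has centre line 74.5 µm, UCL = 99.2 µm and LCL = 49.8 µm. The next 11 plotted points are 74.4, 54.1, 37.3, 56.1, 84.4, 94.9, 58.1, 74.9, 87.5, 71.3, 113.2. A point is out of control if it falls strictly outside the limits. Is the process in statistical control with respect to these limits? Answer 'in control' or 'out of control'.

Compare each point to [49.8, 99.2]: sample 3 = 37.3 < LCL; sample 11 = 113.2 > UCL.

out of control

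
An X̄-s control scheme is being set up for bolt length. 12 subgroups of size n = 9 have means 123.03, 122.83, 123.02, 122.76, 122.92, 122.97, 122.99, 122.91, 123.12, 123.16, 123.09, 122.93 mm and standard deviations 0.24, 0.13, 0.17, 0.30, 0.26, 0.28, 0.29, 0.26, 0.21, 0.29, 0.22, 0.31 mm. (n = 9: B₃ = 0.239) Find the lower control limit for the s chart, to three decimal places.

s̄ = (0.24 + 0.13 + 0.17 + 0.30 + 0.26 + 0.28 + 0.29 + 0.26 + 0.21 + 0.29 + 0.22 + 0.31) / 12 = 0.2467
LCL_s = B₃·s̄ = 0.239 × 0.2467 = 0.0590

0.059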